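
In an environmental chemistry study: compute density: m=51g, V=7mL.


ρ = mass/volume
= 51/7
= 7.286 g/mL

7.286 g/mL


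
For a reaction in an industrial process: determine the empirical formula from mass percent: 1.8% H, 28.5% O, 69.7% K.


Assume 100 g sample. Moles of each element:
  H: 1.8/1.008 = 1.786 mol
  O: 28.5/16.0 = 1.781 mol
  K: 69.7/39.1 = 1.783 mol
Divide by smallest (1.781):
  H: 1.786/1.781 = 1.0
  O: 1.781/1.781 = 1.0
  K: 1.783/1.781 = 1.0
Empirical formula: KOH

KOH


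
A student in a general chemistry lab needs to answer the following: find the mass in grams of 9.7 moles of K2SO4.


M(K2SO4) = 174.27 g/mol
mass = n × M = 9.7 × 174.27 = 1690.42 g

1690.42 g


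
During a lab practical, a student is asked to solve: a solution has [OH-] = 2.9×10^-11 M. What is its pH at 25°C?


pOH = -log10([OH-]) = -log10(2.9×10^-11)
= 11 - log10(2.9) = 10.54
pH = 14 - pOH = 14 - 10.54 = 3.46

3.46


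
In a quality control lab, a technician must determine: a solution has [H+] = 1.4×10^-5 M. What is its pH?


pH = -log10([H+]) = -log10(1.4×10^-5)
= 5 - log10(1.4)
= 5 - 0.15
= 4.85

4.85


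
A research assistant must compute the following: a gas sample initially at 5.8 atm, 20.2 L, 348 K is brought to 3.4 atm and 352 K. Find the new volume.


P1V1/T1 = P2V2/T2
V2 = P1V1T2/(T1P2)
= 5.8×20.2×352/(348×3.4)
= 34.855 L

34.855 L


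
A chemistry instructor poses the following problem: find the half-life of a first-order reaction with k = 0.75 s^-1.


t½ = ln2/k = 0.693147/(0.75 s^-1)
= 0.9242 s

0.9242 s


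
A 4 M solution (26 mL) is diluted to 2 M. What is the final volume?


C1V1 = C2V2
4 × 26 = 2 × V2
V2 = 104/2 = 52.0 mL

52.0 mL


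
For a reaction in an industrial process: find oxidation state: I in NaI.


halide: -1
Oxidation number: -1

-1


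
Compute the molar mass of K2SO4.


M(K2SO4) = 2×39.1 + 1×32.07 + 4×16.0
= 78.2 + 32.07 + 64.0
= 174.27 g/mol

174.27 g/mol


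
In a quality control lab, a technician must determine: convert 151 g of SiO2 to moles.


M(SiO2) = 60.09 g/mol
n = mass/M = 151/60.09 = 2.5129 mol

2.5129 mol


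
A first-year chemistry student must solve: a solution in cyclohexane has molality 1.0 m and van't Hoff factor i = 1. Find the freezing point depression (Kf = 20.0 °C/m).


ΔTf = Kf × m × i
= 20.0 × 1.0 × 1
= 20.0 °C

20.0 °C


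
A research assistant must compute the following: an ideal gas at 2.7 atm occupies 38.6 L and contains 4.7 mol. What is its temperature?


PV = nRT  (R = 0.08206 L·atm/(mol·K))
T = PV/(nR) = 2.7×38.6/(4.7×0.08206)
= 104.22/0.385682
= 270.22 K

270.22 K


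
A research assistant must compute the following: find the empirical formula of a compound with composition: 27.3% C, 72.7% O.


Assume 100 g sample. Moles of each element:
  C: 27.3/12.01 = 2.273 mol
  O: 72.7/16.0 = 4.544 mol
Divide by smallest (2.273):
  C: 2.273/2.273 = 1.0
  O: 4.544/2.273 = 2.0
Empirical formula: CO2

CO2


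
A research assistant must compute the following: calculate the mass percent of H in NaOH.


M(NaOH) = 1×22.99 + 1×16.0 + 1×1.008 = 39.998 g/mol
Mass of H = 1 × 1.008 = 1.008 g/mol
% H = 1.008/39.998 × 100 = 2.52%

2.52%


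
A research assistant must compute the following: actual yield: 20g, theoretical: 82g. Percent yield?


% yield = actual/theoretical × 100
= 20/82 × 100
= 24.39%

24.39%


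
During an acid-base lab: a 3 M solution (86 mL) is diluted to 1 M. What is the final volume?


C1V1 = C2V2
3 × 86 = 1 × V2
V2 = 258/1 = 258.0 mL

258.0 mL


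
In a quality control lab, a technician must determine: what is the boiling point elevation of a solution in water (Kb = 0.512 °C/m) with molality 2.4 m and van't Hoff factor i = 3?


ΔTb = Kb × m × i
= 0.512 × 2.4 × 3
= 3.6864 °C

3.6864 °C


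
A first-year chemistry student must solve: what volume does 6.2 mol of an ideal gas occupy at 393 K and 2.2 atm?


PV = nRT  (R = 0.08206 L·atm/(mol·K))
V = nRT/P = 6.2×0.08206×393/2.2
= 90.885 L

90.885 L


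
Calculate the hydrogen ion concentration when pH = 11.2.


[H+] = 10^(-pH) = 10^(-11.2)
= 6.31×10^-12 M

6.31×10^-12 M


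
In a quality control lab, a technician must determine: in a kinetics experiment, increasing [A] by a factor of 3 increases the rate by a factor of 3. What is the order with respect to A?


rate ∝ [A]^n
3^n = 3 → n = 1
Order in A: 1

1


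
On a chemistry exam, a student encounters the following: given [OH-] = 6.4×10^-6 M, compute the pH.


pOH = -log10([OH-]) = -log10(6.4×10^-6)
= 6 - log10(6.4) = 5.19
pH = 14 - pOH = 14 - 5.19 = 8.81

8.81


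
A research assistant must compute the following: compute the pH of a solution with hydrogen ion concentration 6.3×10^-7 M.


pH = -log10([H+]) = -log10(6.3×10^-7)
= 7 - log10(6.3)
= 7 - 0.8
= 6.2

6.2


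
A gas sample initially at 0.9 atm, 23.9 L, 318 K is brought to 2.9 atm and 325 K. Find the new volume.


P1V1/T1 = P2V2/T2
V2 = P1V1T2/(T1P2)
= 0.9×23.9×325/(318×2.9)
= 7.581 L

7.581 L


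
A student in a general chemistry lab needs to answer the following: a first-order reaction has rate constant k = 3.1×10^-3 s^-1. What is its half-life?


t½ = ln2/k = 0.693147/(3.1×10^-3 s^-1)
= 223.6 s

223.6 s


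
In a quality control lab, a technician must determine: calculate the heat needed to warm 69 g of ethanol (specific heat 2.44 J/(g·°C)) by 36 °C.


q = mcΔT = 69 × 2.44 × 36
= 6060.96 J

6060.96 J


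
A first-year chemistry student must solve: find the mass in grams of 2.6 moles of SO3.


M(SO3) = 80.07 g/mol
mass = n × M = 2.6 × 80.07 = 208.18 g

208.18 g


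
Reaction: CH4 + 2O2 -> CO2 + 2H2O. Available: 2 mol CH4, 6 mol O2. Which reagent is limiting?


Mole ratio available / coefficient:
  CH4: 2/1 = 2.000
  O2: 6/2 = 3.000
Smaller ratio is limiting.

CH4


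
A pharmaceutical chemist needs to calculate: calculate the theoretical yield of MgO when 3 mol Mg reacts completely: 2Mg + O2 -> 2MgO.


Mole ratio MgO:Mg = 2:2
n(MgO) = 3 × 2/2 = 3.000 mol
mass = 3.000 × 40.31 = 120.93 g

120.93 g


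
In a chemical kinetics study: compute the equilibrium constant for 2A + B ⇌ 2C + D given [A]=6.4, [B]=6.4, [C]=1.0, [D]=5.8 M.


Kc = [C]^2[D]/([A]^2[B])
= (1.0^2 × 5.8^1)/(6.4^2 × 6.4^1)
= 5.8/262.144
= 0.02213

0.02213


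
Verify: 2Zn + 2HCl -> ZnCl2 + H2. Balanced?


Equation: 2Zn + 2HCl -> ZnCl2 + H2
Check atoms: Cl: 2=2, H: 2=2, Zn: 2≠1
Not balanced

No, not balanced


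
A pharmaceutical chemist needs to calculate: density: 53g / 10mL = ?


ρ = mass/volume
= 53/10
= 5.3 g/mL

5.3 g/mL


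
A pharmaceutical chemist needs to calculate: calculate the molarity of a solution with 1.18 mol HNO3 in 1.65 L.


M = n/V = 1.18/1.65 = 0.715 mol/L

0.715 M


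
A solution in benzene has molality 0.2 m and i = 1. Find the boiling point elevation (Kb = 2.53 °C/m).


ΔTb = Kb × m × i
= 2.53 × 0.2 × 1
= 0.506 °C

0.506 °C


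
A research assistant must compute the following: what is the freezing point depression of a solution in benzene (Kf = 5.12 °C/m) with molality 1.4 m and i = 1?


ΔTf = Kf × m × i
= 5.12 × 1.4 × 1
= 7.168 °C

7.168 °C


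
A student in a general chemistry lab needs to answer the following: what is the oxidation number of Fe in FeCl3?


x + 3(-1) = 0, so x = +3
Oxidation number: +3

+3


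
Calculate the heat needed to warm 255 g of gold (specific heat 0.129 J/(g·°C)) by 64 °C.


q = mcΔT = 255 × 0.129 × 64
= 2105.28 J

2105.28 J


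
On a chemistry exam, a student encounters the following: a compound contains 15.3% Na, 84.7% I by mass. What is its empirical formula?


Assume 100 g sample. Moles of each element:
  Na: 15.3/22.99 = 0.666 mol
  I: 84.7/126.9 = 0.667 mol
Divide by smallest (0.666):
  Na: 0.666/0.666 = 1.0
  I: 0.667/0.666 = 1.0
Empirical formula: NaI

NaI


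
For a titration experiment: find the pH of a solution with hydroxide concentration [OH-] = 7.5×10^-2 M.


pOH = -log10([OH-]) = -log10(7.5×10^-2)
= 2 - log10(7.5) = 1.12
pH = 14 - pOH = 14 - 1.12 = 12.88

12.88


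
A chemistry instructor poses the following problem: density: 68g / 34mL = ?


ρ = mass/volume
= 68/34
= 2.0 g/mL

2.0 g/mL


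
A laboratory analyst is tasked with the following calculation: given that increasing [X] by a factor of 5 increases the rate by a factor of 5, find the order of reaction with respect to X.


rate ∝ [X]^n
5^n = 5 → n = 1
Order in X: 1

1


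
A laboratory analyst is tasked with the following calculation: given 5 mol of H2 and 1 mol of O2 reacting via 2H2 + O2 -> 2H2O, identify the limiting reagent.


Mole ratio available / coefficient:
  H2: 5/2 = 2.500
  O2: 1/1 = 1.000
Smaller ratio is limiting.

O2


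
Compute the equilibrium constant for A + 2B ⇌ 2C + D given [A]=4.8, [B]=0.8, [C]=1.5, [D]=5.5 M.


Kc = [C]^2[D]/([A][B]^2)
= (1.5^2 × 5.5^1)/(4.8^1 × 0.8^2)
= 12.375/3.072
= 4.028

4.028


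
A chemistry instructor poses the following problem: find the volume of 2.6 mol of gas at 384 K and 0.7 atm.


PV = nRT  (R = 0.08206 L·atm/(mol·K))
V = nRT/P = 2.6×0.08206×384/0.7
= 117.041 L

117.041 L


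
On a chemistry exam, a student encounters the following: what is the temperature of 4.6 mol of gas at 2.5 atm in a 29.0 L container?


PV = nRT  (R = 0.08206 L·atm/(mol·K))
T = PV/(nR) = 2.5×29.0/(4.6×0.08206)
= 72.50/0.377476
= 192.07 K

192.07 K


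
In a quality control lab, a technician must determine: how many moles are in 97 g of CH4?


M(CH4) = 16.04 g/mol
n = mass/M = 97/16.04 = 6.0474 mol

6.0474 mol


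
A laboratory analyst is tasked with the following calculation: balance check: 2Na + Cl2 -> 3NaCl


Equation: 2Na + Cl2 -> 3NaCl
Check atoms: Cl: 2≠3, Na: 2≠3
Not balanced

No, not balanced


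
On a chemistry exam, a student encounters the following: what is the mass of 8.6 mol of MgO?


M(MgO) = 40.31 g/mol
mass = n × M = 8.6 × 40.31 = 346.67 g

346.67 g


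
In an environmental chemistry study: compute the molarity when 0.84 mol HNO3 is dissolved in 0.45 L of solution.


M = n/V = 0.84/0.45 = 1.867 mol/L

1.867 M


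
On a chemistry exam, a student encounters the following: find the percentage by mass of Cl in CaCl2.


M(CaCl2) = 1×40.08 + 2×35.45 = 110.98 g/mol
Mass of Cl = 2 × 35.45 = 70.90 g/mol
% Cl = 70.90/110.98 × 100 = 63.89%

63.89%


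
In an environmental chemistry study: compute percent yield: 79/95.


% yield = actual/theoretical × 100
= 79/95 × 100
= 83.16%

83.16%


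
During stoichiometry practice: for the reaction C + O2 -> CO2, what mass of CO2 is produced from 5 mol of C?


Mole ratio CO2:C = 1:1
n(CO2) = 5 × 1/1 = 5.000 mol
mass = 5.000 × 44.01 = 220.05 g

220.05 g


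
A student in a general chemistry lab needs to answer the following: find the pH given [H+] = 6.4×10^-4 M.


pH = -log10([H+]) = -log10(6.4×10^-4)
= 4 - log10(6.4)
= 4 - 0.81
= 3.19

3.19


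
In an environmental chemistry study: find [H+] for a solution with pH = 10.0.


[H+] = 10^(-pH) = 10^(-10.0)
= 1.0×10^-10 M

1.0×10^-10 M


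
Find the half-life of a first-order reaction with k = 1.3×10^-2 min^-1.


t½ = ln2/k = 0.693147/(1.3×10^-2 min^-1)
= 53.32 min

53.32 min


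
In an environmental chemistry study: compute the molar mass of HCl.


M(HCl) = 1×1.008 + 1×35.45
= 1.01 + 35.45
= 36.46 g/mol

36.46 g/mol


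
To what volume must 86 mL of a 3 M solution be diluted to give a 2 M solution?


C1V1 = C2V2
3 × 86 = 2 × V2
V2 = 258/2 = 129.0 mL

129.0 mL


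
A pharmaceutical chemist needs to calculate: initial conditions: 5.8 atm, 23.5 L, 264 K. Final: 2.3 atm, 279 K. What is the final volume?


P1V1/T1 = P2V2/T2
V2 = P1V1T2/(T1P2)
= 5.8×23.5×279/(264×2.3)
= 62.628 L

62.628 L


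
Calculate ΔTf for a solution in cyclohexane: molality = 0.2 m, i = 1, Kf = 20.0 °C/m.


ΔTf = Kf × m × i
= 20.0 × 0.2 × 1
= 4.0 °C

4.0 °C


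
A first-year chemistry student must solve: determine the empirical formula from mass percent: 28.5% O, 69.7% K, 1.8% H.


Assume 100 g sample. Moles of each element:
  O: 28.5/16.0 = 1.781 mol
  K: 69.7/39.1 = 1.783 mol
  H: 1.8/1.008 = 1.786 mol
Divide by smallest (1.781):
  O: 1.781/1.781 = 1.0
  K: 1.783/1.781 = 1.0
  H: 1.786/1.781 = 1.0
Empirical formula: KOH

KOH


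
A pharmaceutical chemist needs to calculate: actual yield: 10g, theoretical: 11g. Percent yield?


% yield = actual/theoretical × 100
= 10/11 × 100
= 90.91%

90.91%


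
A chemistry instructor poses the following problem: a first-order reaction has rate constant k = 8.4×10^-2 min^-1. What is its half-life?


t½ = ln2/k = 0.693147/(8.4×10^-2 min^-1)
= 8.252 min

8.252 min


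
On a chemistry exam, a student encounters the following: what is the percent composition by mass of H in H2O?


M(H2O) = 2×1.008 + 1×16.0 = 18.016 g/mol
Mass of H = 2 × 1.008 = 2.016 g/mol
% H = 2.016/18.016 × 100 = 11.19%

11.19%


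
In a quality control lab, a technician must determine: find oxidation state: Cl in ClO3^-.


x + 3(-2) = -1, so x = +5
Oxidation number: +5

+5


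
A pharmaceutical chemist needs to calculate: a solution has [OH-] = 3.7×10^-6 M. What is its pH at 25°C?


pOH = -log10([OH-]) = -log10(3.7×10^-6)
= 6 - log10(3.7) = 5.43
pH = 14 - pOH = 14 - 5.43 = 8.57

8.57


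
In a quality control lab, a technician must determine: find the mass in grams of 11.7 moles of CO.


M(CO) = 28.01 g/mol
mass = n × M = 11.7 × 28.01 = 327.72 g

327.72 g


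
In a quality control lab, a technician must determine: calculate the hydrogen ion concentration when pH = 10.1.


[H+] = 10^(-pH) = 10^(-10.1)
= 7.94×10^-11 M

7.94×10^-11 M


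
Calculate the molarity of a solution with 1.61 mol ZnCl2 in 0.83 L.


M = n/V = 1.61/0.83 = 1.940 mol/L

1.940 M


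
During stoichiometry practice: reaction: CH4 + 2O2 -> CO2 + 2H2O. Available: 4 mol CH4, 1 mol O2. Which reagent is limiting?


Mole ratio available / coefficient:
  CH4: 4/1 = 4.000
  O2: 1/2 = 0.500
Smaller ratio is limiting.

O2


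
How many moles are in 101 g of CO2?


M(CO2) = 44.01 g/mol
n = mass/M = 101/44.01 = 2.2949 mol

2.2949 mol


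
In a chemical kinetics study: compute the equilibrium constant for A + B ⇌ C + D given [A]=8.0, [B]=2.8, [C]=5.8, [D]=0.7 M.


Kc = [C][D]/([A][B])
= (5.8^1 × 0.7^1)/(8.0^1 × 2.8^1)
= 4.06/22.4
= 0.1813

0.1813


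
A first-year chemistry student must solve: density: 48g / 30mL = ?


ρ = mass/volume
= 48/30
= 1.6 g/mL

1.6 g/mL


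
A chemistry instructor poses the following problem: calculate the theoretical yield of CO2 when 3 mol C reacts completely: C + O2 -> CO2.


Mole ratio CO2:C = 1:1
n(CO2) = 3 × 1/1 = 3.000 mol
mass = 3.000 × 44.01 = 132.03 g

132.03 g


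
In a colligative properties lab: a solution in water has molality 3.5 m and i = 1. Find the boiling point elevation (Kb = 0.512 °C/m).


ΔTb = Kb × m × i
= 0.512 × 3.5 × 1
= 1.792 °C

1.792 °C


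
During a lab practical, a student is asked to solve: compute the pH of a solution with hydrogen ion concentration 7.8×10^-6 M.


pH = -log10([H+]) = -log10(7.8×10^-6)
= 6 - log10(7.8)
= 6 - 0.89
= 5.11

5.11


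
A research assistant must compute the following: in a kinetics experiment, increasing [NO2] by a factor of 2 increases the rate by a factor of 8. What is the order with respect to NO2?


rate ∝ [NO2]^n
2^n = 8 → n = 3
Order in NO2: 3

3


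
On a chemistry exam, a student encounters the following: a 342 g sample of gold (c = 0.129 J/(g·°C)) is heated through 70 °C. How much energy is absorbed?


q = mcΔT = 342 × 0.129 × 70
= 3088.26 J

3088.26 J


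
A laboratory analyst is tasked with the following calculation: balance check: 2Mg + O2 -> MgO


Equation: 2Mg + O2 -> MgO
Check atoms: Mg: 2≠1, O: 2≠1
Not balanced

No, not balanced


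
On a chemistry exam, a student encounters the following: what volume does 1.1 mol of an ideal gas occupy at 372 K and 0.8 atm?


PV = nRT  (R = 0.08206 L·atm/(mol·K))
V = nRT/P = 1.1×0.08206×372/0.8
= 41.974 L

41.974 L


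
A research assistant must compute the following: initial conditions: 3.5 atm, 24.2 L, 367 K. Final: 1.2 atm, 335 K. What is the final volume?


P1V1/T1 = P2V2/T2
V2 = P1V1T2/(T1P2)
= 3.5×24.2×335/(367×1.2)
= 64.429 L

64.429 L


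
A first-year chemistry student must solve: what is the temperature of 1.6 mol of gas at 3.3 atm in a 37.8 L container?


PV = nRT  (R = 0.08206 L·atm/(mol·K))
T = PV/(nR) = 3.3×37.8/(1.6×0.08206)
= 124.74/0.131296
= 950.07 K

950.07 K


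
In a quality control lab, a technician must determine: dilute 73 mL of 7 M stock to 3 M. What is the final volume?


C1V1 = C2V2
7 × 73 = 3 × V2
V2 = 511/3 = 170.33 mL

170.33 mL


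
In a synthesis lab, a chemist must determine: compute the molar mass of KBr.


M(KBr) = 1×39.1 + 1×79.9
= 39.1 + 79.9
= 119.0 g/mol

119.0 g/mol


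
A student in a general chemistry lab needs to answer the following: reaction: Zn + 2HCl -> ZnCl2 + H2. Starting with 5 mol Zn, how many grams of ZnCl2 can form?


Mole ratio ZnCl2:Zn = 1:1
n(ZnCl2) = 5 × 1/1 = 5.000 mol
mass = 5.000 × 136.28 = 681.4 g

681.4 g


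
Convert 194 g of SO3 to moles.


M(SO3) = 80.07 g/mol
n = mass/M = 194/80.07 = 2.4229 mol

2.4229 mol


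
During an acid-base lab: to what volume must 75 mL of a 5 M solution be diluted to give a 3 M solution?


C1V1 = C2V2
5 × 75 = 3 × V2
V2 = 375/3 = 125.0 mL

125.0 mL


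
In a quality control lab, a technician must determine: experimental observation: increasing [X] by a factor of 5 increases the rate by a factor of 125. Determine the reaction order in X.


rate ∝ [X]^n
5^n = 125 → n = 3
Order in X: 3

3


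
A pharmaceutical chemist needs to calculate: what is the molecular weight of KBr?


M(KBr) = 1×39.1 + 1×79.9
= 39.1 + 79.9
= 119.0 g/mol

119.0 g/mol


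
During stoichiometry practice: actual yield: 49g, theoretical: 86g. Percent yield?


% yield = actual/theoretical × 100
= 49/86 × 100
= 56.98%

56.98%


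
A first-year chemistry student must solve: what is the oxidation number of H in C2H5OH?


H is +1 with nonmetals
Oxidation number: +1

+1


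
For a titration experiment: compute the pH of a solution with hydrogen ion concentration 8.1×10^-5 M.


pH = -log10([H+]) = -log10(8.1×10^-5)
= 5 - log10(8.1)
= 5 - 0.91
= 4.09

4.09


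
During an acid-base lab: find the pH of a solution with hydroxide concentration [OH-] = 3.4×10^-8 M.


pOH = -log10([OH-]) = -log10(3.4×10^-8)
= 8 - log10(3.4) = 7.47
pH = 14 - pOH = 14 - 7.47 = 6.53

6.53


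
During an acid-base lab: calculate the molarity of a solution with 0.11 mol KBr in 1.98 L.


M = n/V = 0.11/1.98 = 0.056 mol/L

0.056 M


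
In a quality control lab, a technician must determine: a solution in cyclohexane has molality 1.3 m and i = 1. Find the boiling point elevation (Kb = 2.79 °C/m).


ΔTb = Kb × m × i
= 2.79 × 1.3 × 1
= 3.627 °C

3.627 °C


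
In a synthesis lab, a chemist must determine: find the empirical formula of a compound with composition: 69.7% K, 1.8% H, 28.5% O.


Assume 100 g sample. Moles of each element:
  K: 69.7/39.1 = 1.783 mol
  H: 1.8/1.008 = 1.786 mol
  O: 28.5/16.0 = 1.781 mol
Divide by smallest (1.781):
  K: 1.783/1.781 = 1.0
  H: 1.786/1.781 = 1.0
  O: 1.781/1.781 = 1.0
Empirical formula: KOH

KOH


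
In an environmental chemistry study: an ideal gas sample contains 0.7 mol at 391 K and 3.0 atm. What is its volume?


PV = nRT  (R = 0.08206 L·atm/(mol·K))
V = nRT/P = 0.7×0.08206×391/3.0
= 7.487 L

7.487 L


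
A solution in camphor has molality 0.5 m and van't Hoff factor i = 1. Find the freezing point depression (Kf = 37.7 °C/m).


ΔTf = Kf × m × i
= 37.7 × 0.5 × 1
= 18.85 °C

18.85 °C


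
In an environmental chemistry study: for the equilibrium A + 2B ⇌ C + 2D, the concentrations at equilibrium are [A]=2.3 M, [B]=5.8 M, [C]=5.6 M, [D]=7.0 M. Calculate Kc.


Kc = [C][D]^2/([A][B]^2)
= (5.6^1 × 7.0^2)/(2.3^1 × 5.8^2)
= 274.4/77.372
= 3.547

3.547


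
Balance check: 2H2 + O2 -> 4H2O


Equation: 2H2 + O2 -> 4H2O
Check atoms: H: 4≠8, O: 2≠4
Not balanced

No, not balanced


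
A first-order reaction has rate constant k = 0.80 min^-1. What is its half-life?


t½ = ln2/k = 0.693147/(0.80 min^-1)
= 0.8664 min

0.8664 min


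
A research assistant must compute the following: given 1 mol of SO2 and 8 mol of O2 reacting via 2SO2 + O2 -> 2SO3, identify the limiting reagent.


Mole ratio available / coefficient:
  SO2: 1/2 = 0.500
  O2: 8/1 = 8.000
Smaller ratio is limiting.

SO2


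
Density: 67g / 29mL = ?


ρ = mass/volume
= 67/29
= 2.31 g/mL

2.31 g/mL


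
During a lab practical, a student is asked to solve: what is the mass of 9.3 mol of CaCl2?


M(CaCl2) = 110.98 g/mol
mass = n × M = 9.3 × 110.98 = 1032.11 g

1032.11 g


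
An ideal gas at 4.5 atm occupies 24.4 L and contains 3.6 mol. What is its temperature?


PV = nRT  (R = 0.08206 L·atm/(mol·K))
T = PV/(nR) = 4.5×24.4/(3.6×0.08206)
= 109.80/0.295416
= 371.68 K

371.68 K


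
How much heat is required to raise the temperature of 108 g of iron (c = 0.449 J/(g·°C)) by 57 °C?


q = mcΔT = 108 × 0.449 × 57
= 2764.04 J

2764.04 J


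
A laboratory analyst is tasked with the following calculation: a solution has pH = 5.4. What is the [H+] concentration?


[H+] = 10^(-pH) = 10^(-5.4)
= 3.98×10^-6 M

3.98×10^-6 M


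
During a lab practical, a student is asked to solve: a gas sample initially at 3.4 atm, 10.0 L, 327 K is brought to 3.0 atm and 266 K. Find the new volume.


P1V1/T1 = P2V2/T2
V2 = P1V1T2/(T1P2)
= 3.4×10.0×266/(327×3.0)
= 9.219 L

9.219 L


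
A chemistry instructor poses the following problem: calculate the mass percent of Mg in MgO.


M(MgO) = 1×24.31 + 1×16.0 = 40.31 g/mol
Mass of Mg = 1 × 24.31 = 24.31 g/mol
% Mg = 24.31/40.31 × 100 = 60.31%

60.31%


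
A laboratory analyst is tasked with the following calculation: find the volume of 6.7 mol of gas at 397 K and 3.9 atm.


PV = nRT  (R = 0.08206 L·atm/(mol·K))
V = nRT/P = 6.7×0.08206×397/3.9
= 55.967 L

55.967 L


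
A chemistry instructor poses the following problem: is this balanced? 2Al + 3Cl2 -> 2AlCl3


Equation: 2Al + 3Cl2 -> 2AlCl3
Check atoms: Al: 2=2, Cl: 6=6
Balanced

Yes, balanced


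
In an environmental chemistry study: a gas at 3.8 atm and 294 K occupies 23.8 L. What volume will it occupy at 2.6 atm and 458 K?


P1V1/T1 = P2V2/T2
V2 = P1V1T2/(T1P2)
= 3.8×23.8×458/(294×2.6)
= 54.188 L

54.188 L


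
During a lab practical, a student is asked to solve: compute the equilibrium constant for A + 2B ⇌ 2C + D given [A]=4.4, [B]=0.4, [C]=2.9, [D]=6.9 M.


Kc = [C]^2[D]/([A][B]^2)
= (2.9^2 × 6.9^1)/(4.4^1 × 0.4^2)
= 58.029/0.704
= 82.43

82.43


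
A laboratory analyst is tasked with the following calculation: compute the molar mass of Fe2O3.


M(Fe2O3) = 2×55.85 + 3×16.0
= 111.7 + 48.0
= 159.7 g/mol

159.7 g/mol


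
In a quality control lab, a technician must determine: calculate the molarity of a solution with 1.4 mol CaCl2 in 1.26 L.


M = n/V = 1.4/1.26 = 1.111 mol/L

1.111 M


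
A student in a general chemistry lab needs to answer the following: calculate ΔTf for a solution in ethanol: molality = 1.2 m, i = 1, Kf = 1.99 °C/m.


ΔTf = Kf × m × i
= 1.99 × 1.2 × 1
= 2.388 °C

2.388 °C


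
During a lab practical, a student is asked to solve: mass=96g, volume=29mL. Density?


ρ = mass/volume
= 96/29
= 3.31 g/mL

3.31 g/mL


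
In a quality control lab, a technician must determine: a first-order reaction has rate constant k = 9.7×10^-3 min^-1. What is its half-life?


t½ = ln2/k = 0.693147/(9.7×10^-3 min^-1)
= 71.46 min

71.46 min


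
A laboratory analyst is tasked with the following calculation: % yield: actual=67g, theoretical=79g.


% yield = actual/theoretical × 100
= 67/79 × 100
= 84.81%

84.81%


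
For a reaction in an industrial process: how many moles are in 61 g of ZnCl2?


M(ZnCl2) = 136.28 g/mol
n = mass/M = 61/136.28 = 0.4476 mol

0.4476 mol


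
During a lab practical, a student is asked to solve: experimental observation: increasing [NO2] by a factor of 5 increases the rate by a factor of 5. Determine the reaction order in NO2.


rate ∝ [NO2]^n
5^n = 5 → n = 1
Order in NO2: 1

1


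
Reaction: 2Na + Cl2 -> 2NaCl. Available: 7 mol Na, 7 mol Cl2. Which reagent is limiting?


Mole ratio available / coefficient:
  Na: 7/2 = 3.500
  Cl2: 7/1 = 7.000
Smaller ratio is limiting.

Na


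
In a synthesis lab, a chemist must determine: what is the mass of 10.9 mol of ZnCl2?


M(ZnCl2) = 136.28 g/mol
mass = n × M = 10.9 × 136.28 = 1485.45 g

1485.45 g


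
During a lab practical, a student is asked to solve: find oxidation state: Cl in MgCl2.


halide: -1
Oxidation number: -1

-1


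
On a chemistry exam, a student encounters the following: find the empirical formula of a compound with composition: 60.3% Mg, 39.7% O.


Assume 100 g sample. Moles of each element:
  Mg: 60.3/24.31 = 2.48 mol
  O: 39.7/16.0 = 2.481 mol
Divide by smallest (2.48):
  Mg: 2.48/2.48 = 1.0
  O: 2.481/2.48 = 1.0
Empirical formula: MgO

MgO


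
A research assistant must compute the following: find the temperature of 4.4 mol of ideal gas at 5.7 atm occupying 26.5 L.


PV = nRT  (R = 0.08206 L·atm/(mol·K))
T = PV/(nR) = 5.7×26.5/(4.4×0.08206)
= 151.05/0.361064
= 418.35 K

418.35 K


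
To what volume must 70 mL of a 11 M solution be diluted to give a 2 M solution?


C1V1 = C2V2
11 × 70 = 2 × V2
V2 = 770/2 = 385.0 mL

385.0 mL


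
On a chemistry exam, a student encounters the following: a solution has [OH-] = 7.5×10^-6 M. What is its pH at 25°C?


pOH = -log10([OH-]) = -log10(7.5×10^-6)
= 6 - log10(7.5) = 5.12
pH = 14 - pOH = 14 - 5.12 = 8.88

8.88


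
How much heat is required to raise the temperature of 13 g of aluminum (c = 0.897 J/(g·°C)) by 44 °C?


q = mcΔT = 13 × 0.897 × 44
= 513.08 J

513.08 J


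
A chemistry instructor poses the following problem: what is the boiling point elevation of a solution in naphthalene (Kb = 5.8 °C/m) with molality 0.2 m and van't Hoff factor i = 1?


ΔTb = Kb × m × i
= 5.8 × 0.2 × 1
= 1.16 °C

1.16 °C


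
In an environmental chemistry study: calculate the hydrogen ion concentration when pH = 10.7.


[H+] = 10^(-pH) = 10^(-10.7)
= 2.0×10^-11 M

2.0×10^-11 M


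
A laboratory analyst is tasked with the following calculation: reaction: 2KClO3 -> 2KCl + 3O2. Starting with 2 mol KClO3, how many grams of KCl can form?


Mole ratio KCl:KClO3 = 2:2
n(KCl) = 2 × 2/2 = 2.000 mol
mass = 2.000 × 74.55 = 149.1 g

149.1 g


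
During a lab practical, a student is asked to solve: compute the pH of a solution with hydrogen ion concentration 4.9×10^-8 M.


pH = -log10([H+]) = -log10(4.9×10^-8)
= 8 - log10(4.9)
= 8 - 0.69
= 7.31

7.31


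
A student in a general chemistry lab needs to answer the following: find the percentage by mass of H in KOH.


M(KOH) = 1×39.1 + 1×16.0 + 1×1.008 = 56.108 g/mol
Mass of H = 1 × 1.008 = 1.008 g/mol
% H = 1.008/56.108 × 100 = 1.80%

1.80%


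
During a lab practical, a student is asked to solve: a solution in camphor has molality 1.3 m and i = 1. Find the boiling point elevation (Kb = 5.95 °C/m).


ΔTb = Kb × m × i
= 5.95 × 1.3 × 1
= 7.735 °C

7.735 °C


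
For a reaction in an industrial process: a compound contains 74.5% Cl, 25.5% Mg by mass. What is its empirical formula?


Assume 100 g sample. Moles of each element:
  Cl: 74.5/35.45 = 2.102 mol
  Mg: 25.5/24.31 = 1.049 mol
Divide by smallest (1.049):
  Cl: 2.102/1.049 = 2.0
  Mg: 1.049/1.049 = 1.0
Empirical formula: MgCl2

MgCl2


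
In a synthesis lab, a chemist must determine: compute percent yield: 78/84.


% yield = actual/theoretical × 100
= 78/84 × 100
= 92.86%

92.86%


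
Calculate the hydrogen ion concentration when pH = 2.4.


[H+] = 10^(-pH) = 10^(-2.4)
= 3.98×10^-3 M

3.98×10^-3 M


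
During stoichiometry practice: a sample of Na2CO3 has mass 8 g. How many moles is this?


M(Na2CO3) = 105.99 g/mol
n = mass/M = 8/105.99 = 0.0755 mol

0.0755 mol


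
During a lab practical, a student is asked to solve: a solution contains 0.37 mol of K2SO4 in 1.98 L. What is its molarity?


M = n/V = 0.37/1.98 = 0.187 mol/L

0.187 M


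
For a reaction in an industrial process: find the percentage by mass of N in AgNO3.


M(AgNO3) = 1×107.87 + 1×14.01 + 3×16.0 = 169.88 g/mol
Mass of N = 1 × 14.01 = 14.01 g/mol
% N = 14.01/169.88 × 100 = 8.25%

8.25%


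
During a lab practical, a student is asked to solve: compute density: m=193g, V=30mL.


ρ = mass/volume
= 193/30
= 6.433 g/mL

6.433 g/mL


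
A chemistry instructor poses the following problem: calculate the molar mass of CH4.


M(CH4) = 1×12.01 + 4×1.008
= 12.01 + 4.03
= 16.04 g/mol

16.04 g/mol


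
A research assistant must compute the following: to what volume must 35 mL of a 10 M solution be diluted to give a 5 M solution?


C1V1 = C2V2
10 × 35 = 5 × V2
V2 = 350/5 = 70.0 mL

70.0 mL


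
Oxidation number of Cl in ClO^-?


x + (-2) = -1, so x = +1
Oxidation number: +1

+1


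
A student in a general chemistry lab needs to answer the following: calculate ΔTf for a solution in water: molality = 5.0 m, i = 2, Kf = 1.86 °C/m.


ΔTf = Kf × m × i
= 1.86 × 5.0 × 2
= 18.6 °C

18.6 °C


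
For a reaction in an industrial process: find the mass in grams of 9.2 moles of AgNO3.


M(AgNO3) = 169.88 g/mol
mass = n × M = 9.2 × 169.88 = 1562.90 g

1562.90 g


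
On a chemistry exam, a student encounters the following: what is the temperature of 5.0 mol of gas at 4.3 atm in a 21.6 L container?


PV = nRT  (R = 0.08206 L·atm/(mol·K))
T = PV/(nR) = 4.3×21.6/(5.0×0.08206)
= 92.88/0.410300
= 226.37 K

226.37 K


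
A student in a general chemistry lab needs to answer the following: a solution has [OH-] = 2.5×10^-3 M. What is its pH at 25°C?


pOH = -log10([OH-]) = -log10(2.5×10^-3)
= 3 - log10(2.5) = 2.6
pH = 14 - pOH = 14 - 2.6 = 11.4

11.4


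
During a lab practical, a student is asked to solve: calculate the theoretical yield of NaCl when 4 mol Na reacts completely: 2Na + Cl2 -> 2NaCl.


Mole ratio NaCl:Na = 2:2
n(NaCl) = 4 × 2/2 = 4.000 mol
mass = 4.000 × 58.44 = 233.76 g

233.76 g


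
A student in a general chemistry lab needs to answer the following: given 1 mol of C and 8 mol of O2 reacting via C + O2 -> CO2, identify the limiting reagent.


Mole ratio available / coefficient:
  C: 1/1 = 1.000
  O2: 8/1 = 8.000
Smaller ratio is limiting.

C


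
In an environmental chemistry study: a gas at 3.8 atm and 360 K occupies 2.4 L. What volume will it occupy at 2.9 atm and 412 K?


P1V1/T1 = P2V2/T2
V2 = P1V1T2/(T1P2)
= 3.8×2.4×412/(360×2.9)
= 3.599 L

3.599 L


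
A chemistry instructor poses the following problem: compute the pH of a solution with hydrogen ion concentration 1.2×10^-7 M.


pH = -log10([H+]) = -log10(1.2×10^-7)
= 7 - log10(1.2)
= 7 - 0.08
= 6.92

6.92


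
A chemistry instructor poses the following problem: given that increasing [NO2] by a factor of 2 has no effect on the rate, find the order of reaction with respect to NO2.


rate ∝ [NO2]^n
rate ∝ [NO2]^0
Order in NO2: 0

0


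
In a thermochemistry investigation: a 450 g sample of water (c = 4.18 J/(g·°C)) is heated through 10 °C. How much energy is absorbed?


q = mcΔT = 450 × 4.18 × 10
= 18810.00 J

18810.00 J


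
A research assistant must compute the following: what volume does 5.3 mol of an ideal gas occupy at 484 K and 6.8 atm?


PV = nRT  (R = 0.08206 L·atm/(mol·K))
V = nRT/P = 5.3×0.08206×484/6.8
= 30.956 L

30.956 L


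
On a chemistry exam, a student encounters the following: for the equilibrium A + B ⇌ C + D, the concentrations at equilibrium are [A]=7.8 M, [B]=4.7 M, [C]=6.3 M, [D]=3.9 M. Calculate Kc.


Kc = [C][D]/([A][B])
= (6.3^1 × 3.9^1)/(7.8^1 × 4.7^1)
= 24.57/36.66
= 0.6702

0.6702


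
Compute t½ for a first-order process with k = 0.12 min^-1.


t½ = ln2/k = 0.693147/(0.12 min^-1)
= 5.776 min

5.776 min


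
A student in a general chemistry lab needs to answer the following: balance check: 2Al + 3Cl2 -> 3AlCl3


Equation: 2Al + 3Cl2 -> 3AlCl3
Check atoms: Al: 2≠3, Cl: 6≠9
Not balanced

No, not balanced


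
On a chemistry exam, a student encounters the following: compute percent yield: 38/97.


% yield = actual/theoretical × 100
= 38/97 × 100
= 39.18%

39.18%


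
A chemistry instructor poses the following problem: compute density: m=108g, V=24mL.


ρ = mass/volume
= 108/24
= 4.5 g/mL

4.5 g/mL


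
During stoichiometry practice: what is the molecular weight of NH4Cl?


M(NH4Cl) = 1×14.01 + 4×1.008 + 1×35.45
= 14.01 + 4.03 + 35.45
= 53.49 g/mol

53.49 g/mol


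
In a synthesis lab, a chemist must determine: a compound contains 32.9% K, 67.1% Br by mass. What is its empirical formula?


Assume 100 g sample. Moles of each element:
  K: 32.9/39.1 = 0.841 mol
  Br: 67.1/79.9 = 0.84 mol
Divide by smallest (0.84):
  K: 0.841/0.84 = 1.0
  Br: 0.84/0.84 = 1.0
Empirical formula: KBr

KBr


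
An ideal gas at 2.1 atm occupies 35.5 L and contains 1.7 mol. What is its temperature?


PV = nRT  (R = 0.08206 L·atm/(mol·K))
T = PV/(nR) = 2.1×35.5/(1.7×0.08206)
= 74.55/0.139502
= 534.40 K

534.40 K


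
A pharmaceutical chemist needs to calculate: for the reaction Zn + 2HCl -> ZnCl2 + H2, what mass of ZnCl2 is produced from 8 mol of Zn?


Mole ratio ZnCl2:Zn = 1:1
n(ZnCl2) = 8 × 1/1 = 8.000 mol
mass = 8.000 × 136.28 = 1090.24 g

1090.24 g


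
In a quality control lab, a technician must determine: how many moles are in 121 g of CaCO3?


M(CaCO3) = 100.09 g/mol
n = mass/M = 121/100.09 = 1.2089 mol

1.2089 mol


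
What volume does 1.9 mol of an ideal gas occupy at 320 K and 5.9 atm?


PV = nRT  (R = 0.08206 L·atm/(mol·K))
V = nRT/P = 1.9×0.08206×320/5.9
= 8.456 L

8.456 L


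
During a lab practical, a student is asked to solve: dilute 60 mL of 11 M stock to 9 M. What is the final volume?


C1V1 = C2V2
11 × 60 = 9 × V2
V2 = 660/9 = 73.33 mL

73.33 mL


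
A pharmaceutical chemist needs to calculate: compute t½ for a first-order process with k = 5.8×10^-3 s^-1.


t½ = ln2/k = 0.693147/(5.8×10^-3 s^-1)
= 119.5 s

119.5 s


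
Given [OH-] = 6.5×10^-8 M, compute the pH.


pOH = -log10([OH-]) = -log10(6.5×10^-8)
= 8 - log10(6.5) = 7.19
pH = 14 - pOH = 14 - 7.19 = 6.81

6.81


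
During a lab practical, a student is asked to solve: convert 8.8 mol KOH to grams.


M(KOH) = 56.11 g/mol
mass = n × M = 8.8 × 56.11 = 493.77 g

493.77 g


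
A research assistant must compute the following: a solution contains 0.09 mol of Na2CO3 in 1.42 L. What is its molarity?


M = n/V = 0.09/1.42 = 0.063 mol/L

0.063 M


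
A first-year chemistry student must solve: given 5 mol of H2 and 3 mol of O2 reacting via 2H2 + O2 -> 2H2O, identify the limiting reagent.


Mole ratio available / coefficient:
  H2: 5/2 = 2.500
  O2: 3/1 = 3.000
Smaller ratio is limiting.

H2


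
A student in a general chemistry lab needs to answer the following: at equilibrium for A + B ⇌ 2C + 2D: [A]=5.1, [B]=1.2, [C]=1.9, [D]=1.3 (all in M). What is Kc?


Kc = [C]^2[D]^2/([A][B])
= (1.9^2 × 1.3^2)/(5.1^1 × 1.2^1)
= 6.1009/6.12
= 0.9969

0.9969


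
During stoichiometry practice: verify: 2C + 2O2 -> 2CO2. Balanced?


Equation: 2C + 2O2 -> 2CO2
Check atoms: C: 2=2, O: 4=4
Balanced

Yes, balanced


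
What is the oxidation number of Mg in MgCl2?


Group 2 metal: +2
Oxidation number: +2

+2


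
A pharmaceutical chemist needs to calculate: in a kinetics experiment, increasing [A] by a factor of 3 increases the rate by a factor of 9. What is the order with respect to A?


rate ∝ [A]^n
3^n = 9 → n = 2
Order in A: 2

2


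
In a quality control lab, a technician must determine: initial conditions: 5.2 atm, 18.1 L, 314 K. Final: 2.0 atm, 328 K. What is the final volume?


P1V1/T1 = P2V2/T2
V2 = P1V1T2/(T1P2)
= 5.2×18.1×328/(314×2.0)
= 49.158 L

49.158 L


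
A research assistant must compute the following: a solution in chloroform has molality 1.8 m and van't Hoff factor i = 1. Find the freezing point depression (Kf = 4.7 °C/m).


ΔTf = Kf × m × i
= 4.7 × 1.8 × 1
= 8.46 °C

8.46 °C


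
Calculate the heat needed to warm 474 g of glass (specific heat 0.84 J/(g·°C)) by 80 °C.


q = mcΔT = 474 × 0.84 × 80
= 31852.80 J

31852.80 J


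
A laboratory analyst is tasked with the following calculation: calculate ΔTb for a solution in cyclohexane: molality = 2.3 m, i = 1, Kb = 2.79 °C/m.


ΔTb = Kb × m × i
= 2.79 × 2.3 × 1
= 6.417 °C

6.417 °C


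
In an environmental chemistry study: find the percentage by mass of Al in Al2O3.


M(Al2O3) = 2×26.98 + 3×16.0 = 101.96 g/mol
Mass of Al = 2 × 26.98 = 53.96 g/mol
% Al = 53.96/101.96 × 100 = 52.92%

52.92%


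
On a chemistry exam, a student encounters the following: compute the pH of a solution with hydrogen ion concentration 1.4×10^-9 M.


pH = -log10([H+]) = -log10(1.4×10^-9)
= 9 - log10(1.4)
= 9 - 0.15
= 8.85

8.85


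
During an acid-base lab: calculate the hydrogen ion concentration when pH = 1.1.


[H+] = 10^(-pH) = 10^(-1.1)
= 7.94×10^-2 M

7.94×10^-2 M


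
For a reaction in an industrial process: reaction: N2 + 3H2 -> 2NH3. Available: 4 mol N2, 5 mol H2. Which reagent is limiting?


Mole ratio available / coefficient:
  N2: 4/1 = 4.000
  H2: 5/3 = 1.667
Smaller ratio is limiting.

H2


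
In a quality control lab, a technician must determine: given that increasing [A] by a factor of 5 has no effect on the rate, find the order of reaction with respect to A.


rate ∝ [A]^n
rate ∝ [A]^0
Order in A: 0

0


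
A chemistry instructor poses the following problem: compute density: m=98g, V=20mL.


ρ = mass/volume
= 98/20
= 4.9 g/mL

4.9 g/mL


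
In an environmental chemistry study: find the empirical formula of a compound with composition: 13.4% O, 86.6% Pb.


Assume 100 g sample. Moles of each element:
  O: 13.4/16.0 = 0.838 mol
  Pb: 86.6/207.2 = 0.418 mol
Divide by smallest (0.418):
  O: 0.838/0.418 = 2.0
  Pb: 0.418/0.418 = 1.0
Empirical formula: PbO2

PbO2


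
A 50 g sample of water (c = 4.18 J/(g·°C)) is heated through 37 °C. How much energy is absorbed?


q = mcΔT = 50 × 4.18 × 37
= 7733.00 J

7733.00 J


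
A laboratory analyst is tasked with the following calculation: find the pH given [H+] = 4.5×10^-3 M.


pH = -log10([H+]) = -log10(4.5×10^-3)
= 3 - log10(4.5)
= 3 - 0.65
= 2.35

2.35


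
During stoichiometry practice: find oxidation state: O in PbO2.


O is usually -2
Oxidation number: -2

-2


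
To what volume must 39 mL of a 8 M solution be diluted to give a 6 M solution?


C1V1 = C2V2
8 × 39 = 6 × V2
V2 = 312/6 = 52.0 mL

52.0 mL


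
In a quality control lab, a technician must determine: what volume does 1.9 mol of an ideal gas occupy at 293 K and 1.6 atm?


PV = nRT  (R = 0.08206 L·atm/(mol·K))
V = nRT/P = 1.9×0.08206×293/1.6
= 28.552 L

28.552 L


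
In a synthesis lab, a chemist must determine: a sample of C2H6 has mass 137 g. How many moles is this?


M(C2H6) = 30.07 g/mol
n = mass/M = 137/30.07 = 4.556 mol

4.556 mol
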